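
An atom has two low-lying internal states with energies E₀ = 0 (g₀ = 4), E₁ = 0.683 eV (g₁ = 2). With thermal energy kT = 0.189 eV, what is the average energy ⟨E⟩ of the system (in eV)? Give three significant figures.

Eᵢ/kT = 0, 3.6138.
Z = Σ gᵢe^(−Eᵢ/kT) = 4·e^(−0) + 2·e^(−3.6138) = 4.0000 + 0.053898 = 4.0539.
⟨E⟩ = Σ Eᵢ gᵢe^(−Eᵢ/kT) / Z = (0·4.0000 + 0.683·0.053898) / 4.0539 = 0.00908 eV.

0.00908 eV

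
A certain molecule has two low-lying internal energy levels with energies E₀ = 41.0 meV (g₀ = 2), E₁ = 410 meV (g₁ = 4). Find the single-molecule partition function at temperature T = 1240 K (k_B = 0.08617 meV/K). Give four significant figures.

Z = 1.449

k_BT = 0.08617 × 1240 K = 106.851 meV.
Eᵢ/kT = 0.383712, 3.83712.
Z = Σ gᵢe^(−Eᵢ/kT) = 2·e^(−0.383712) + 4·e^(−3.83712) = 1.36266 + 0.0862224 = 1.44888.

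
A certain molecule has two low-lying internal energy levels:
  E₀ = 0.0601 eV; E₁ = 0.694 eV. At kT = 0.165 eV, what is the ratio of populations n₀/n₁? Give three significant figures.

46.6

n₀/n₁ = exp[−(E₀−E₁)/kT] = exp(−(-0.6339 eV)/(0.165 eV)) = exp(3.8418) = 46.6.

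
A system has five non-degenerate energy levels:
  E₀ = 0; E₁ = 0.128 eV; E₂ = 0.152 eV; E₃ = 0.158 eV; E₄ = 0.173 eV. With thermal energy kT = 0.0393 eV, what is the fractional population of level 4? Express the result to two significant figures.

0.011

Eᵢ/kT = 0, 3.257, 3.868, 4.020, 4.402.
Z = Σ e^(−Eᵢ/kT) = e^(−0) + e^(−3.257) + e^(−3.868) + e^(−4.020) + e^(−4.402) = 1.000 + 0.03850 + 0.02090 + 0.01795 + 0.01225 = 1.090.
P₄ = e^(−E₄/kT) / Z = 0.01225/1.090 = 0.011.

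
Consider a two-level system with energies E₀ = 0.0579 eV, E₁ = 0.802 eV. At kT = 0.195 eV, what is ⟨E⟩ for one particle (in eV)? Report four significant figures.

Eᵢ/kT = 0.296923, 4.11282.
Z = Σ e^(−Eᵢ/kT) = e^(−0.296923) + e^(−4.11282) = 0.743101 + 0.0163616 = 0.759463.
⟨E⟩ = Σ Eᵢ e^(−Eᵢ/kT) / Z = (0.0579·0.743101 + 0.802·0.0163616) / 0.759463 = 0.07393 eV.

0.07393 eV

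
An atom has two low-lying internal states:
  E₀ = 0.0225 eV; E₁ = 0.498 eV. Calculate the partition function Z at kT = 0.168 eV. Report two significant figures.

Eᵢ/kT = 0.1339, 2.964.
Z = Σ e^(−Eᵢ/kT) = e^(−0.1339) + e^(−2.964) = 0.8747 + 0.05161 = 0.9263.

Z = 0.93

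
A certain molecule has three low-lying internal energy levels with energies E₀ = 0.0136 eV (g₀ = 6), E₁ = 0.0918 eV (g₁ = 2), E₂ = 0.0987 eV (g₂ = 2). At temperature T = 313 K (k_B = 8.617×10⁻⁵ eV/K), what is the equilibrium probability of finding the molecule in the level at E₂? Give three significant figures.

0.0138

k_BT = 8.617×10⁻⁵ × 313 K = 0.026971 eV.
Eᵢ/kT = 0.50425, 3.4037, 3.6595.
Z = Σ gᵢe^(−Eᵢ/kT) = 6·e^(−0.50425) + 2·e^(−3.4037) + 2·e^(−3.6595) = 3.6238 + 0.066500 + 0.051491 = 3.7418.
P₂ = g₂ e^(−E₂/kT) / Z = 0.051491/3.7418 = 0.0138.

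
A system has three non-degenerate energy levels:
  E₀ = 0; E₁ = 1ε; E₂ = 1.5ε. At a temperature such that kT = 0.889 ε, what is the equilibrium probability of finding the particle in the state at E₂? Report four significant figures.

Eᵢ/kT = 0, 1.12486, 1.68729.
Z = Σ e^(−Eᵢ/kT) = e^(−0) + e^(−1.12486) + e^(−1.68729) = 1.00000 + 0.324698 + 0.185020 = 1.50972.
P₂ = e^(−E₂/kT) / Z = 0.185020/1.50972 = 0.1226.

0.1226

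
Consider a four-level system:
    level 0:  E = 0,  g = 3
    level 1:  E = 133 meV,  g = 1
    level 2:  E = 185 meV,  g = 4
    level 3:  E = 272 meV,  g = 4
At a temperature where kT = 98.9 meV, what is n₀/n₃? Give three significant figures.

11.7

n₀/n₃ = (g₀/g₃) exp[−(E₀−E₃)/kT] = (3/4) × exp(−(-272 meV)/(98.9 meV)) = (3/4) × exp(2.7503) = 11.7.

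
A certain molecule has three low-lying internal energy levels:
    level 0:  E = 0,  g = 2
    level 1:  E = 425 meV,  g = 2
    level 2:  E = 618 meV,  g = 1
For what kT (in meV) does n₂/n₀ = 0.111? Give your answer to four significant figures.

410.6 meV

n₂/n₀ = (g₂/g₀) exp[−(E₂−E₀)/kT] = 0.111.
⇒ (E₂−E₀)/kT = ln((1/2)/0.111) = ln(4.50450) = 1.50508.
kT = 618 meV / 1.50508 = 410.6 meV.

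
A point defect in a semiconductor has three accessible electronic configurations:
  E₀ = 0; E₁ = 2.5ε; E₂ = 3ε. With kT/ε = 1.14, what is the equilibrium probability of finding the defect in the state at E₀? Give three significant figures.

Eᵢ/kT = 0, 2.1930, 2.6316.
Z = Σ e^(−Eᵢ/kT) = e^(−0) + e^(−2.1930) + e^(−2.6316) = 1.0000 + 0.11158 + 0.071963 = 1.1835.
P₀ = e^(−E₀/kT) / Z = 1.0000/1.1835 = 0.845.

0.845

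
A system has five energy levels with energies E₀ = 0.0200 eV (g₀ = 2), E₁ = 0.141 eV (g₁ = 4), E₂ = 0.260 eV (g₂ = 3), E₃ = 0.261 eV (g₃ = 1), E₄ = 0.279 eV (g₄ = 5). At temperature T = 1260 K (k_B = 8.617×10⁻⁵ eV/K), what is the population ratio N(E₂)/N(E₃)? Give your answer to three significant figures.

k_BT = 8.617×10⁻⁵ × 1260 K = 0.10857 eV.
n₂/n₃ = (g₂/g₃) exp[−(E₂−E₃)/kT] = (3/1) × exp(−(-0.001 eV)/(0.10857 eV)) = (3/1) × exp(0.0092106) = 3.03.

3.03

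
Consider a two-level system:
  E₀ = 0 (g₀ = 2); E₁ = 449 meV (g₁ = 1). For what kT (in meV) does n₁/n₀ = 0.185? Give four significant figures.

451.6 meV

n₁/n₀ = (g₁/g₀) exp[−(E₁−E₀)/kT] = 0.185.
⇒ (E₁−E₀)/kT = ln((1/2)/0.185) = ln(2.70270) = 0.994251.
kT = 449 meV / 0.994251 = 451.6 meV.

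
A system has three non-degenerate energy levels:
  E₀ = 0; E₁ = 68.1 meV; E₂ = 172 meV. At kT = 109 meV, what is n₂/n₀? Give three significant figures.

0.206

n₂/n₀ = exp[−(E₂−E₀)/kT] = exp(−(172 meV)/(109 meV)) = exp(-1.5780) = 0.206.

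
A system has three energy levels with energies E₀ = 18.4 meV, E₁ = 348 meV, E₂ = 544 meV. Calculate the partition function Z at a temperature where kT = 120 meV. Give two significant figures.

Eᵢ/kT = 0.1533, 2.900, 4.533.
Z = Σ e^(−Eᵢ/kT) = e^(−0.1533) + e^(−2.900) + e^(−4.533) = 0.8579 + 0.05502 + 0.01075 = 0.9237.

Z = 0.92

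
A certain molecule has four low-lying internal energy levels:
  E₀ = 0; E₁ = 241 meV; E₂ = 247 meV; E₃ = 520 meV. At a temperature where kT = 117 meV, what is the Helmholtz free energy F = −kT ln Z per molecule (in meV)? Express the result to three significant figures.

Eᵢ/kT = 0, 2.0598, 2.1111, 4.4444.
Z = Σ e^(−Eᵢ/kT) = e^(−0) + e^(−2.0598) + e^(−2.1111) + e^(−4.4444) = 1.0000 + 0.12748 + 0.12110 + 0.011744 = 1.2603.
F = −kT ln Z = −117 × ln(1.2603) = −117 × 0.23135 = -27.1 meV.

-27.1 meV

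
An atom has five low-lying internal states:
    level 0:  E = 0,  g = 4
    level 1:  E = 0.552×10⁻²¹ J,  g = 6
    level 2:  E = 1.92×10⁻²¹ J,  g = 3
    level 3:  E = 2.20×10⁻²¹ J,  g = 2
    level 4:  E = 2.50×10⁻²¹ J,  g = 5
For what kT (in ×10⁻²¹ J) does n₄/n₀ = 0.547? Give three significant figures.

n₄/n₀ = (g₄/g₀) exp[−(E₄−E₀)/kT] = 0.547.
⇒ (E₄−E₀)/kT = ln((5/4)/0.547) = ln(2.2852) = 0.82645.
kT = 2.50 ×10⁻²¹ J / 0.82645 = 3.02 ×10⁻²¹ J.

3.02 ×10⁻²¹ J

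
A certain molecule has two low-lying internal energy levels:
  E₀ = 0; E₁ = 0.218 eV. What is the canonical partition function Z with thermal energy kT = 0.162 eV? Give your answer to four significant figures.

Eᵢ/kT = 0, 1.34568.
Z = Σ e^(−Eᵢ/kT) = e^(−0) + e^(−1.34568) = 1.00000 + 0.260363 = 1.26036.

Z = 1.260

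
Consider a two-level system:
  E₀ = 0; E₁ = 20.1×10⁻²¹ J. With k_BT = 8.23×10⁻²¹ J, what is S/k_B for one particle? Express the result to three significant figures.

Eᵢ/kT = 0, 2.4423.
Z = Σ e^(−Eᵢ/kT) = e^(−0) + e^(−2.4423) = 1.0000 + 0.086961 = 1.0870.
⟨E⟩ = Σ EᵢPᵢ = 1.6080 ×10⁻²¹ J.
S/k_B = ln Z + ⟨E⟩/kT = ln(1.0870) + 1.6080/8.23 = 0.083422 + 0.19538 = 0.279.

0.279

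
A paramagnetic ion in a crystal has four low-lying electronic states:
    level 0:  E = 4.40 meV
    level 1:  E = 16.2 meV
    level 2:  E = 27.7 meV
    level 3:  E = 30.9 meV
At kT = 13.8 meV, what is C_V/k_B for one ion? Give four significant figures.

Eᵢ/kT = 0.318841, 1.17391, 2.00725, 2.23913.
Z = Σ e^(−Eᵢ/kT) = e^(−0.318841) + e^(−1.17391) + e^(−2.00725) + e^(−2.23913) = 0.726991 + 0.309156 + 0.134358 + 0.106551 = 1.27706.
⟨E⟩ = 11.9190 meV, ⟨E²⟩ = 234.944 meV².
C_V/k_B = (⟨E²⟩ − ⟨E⟩²)/(kT)² = (234.944 − 142.063)/190.440 = 0.4877.

0.4877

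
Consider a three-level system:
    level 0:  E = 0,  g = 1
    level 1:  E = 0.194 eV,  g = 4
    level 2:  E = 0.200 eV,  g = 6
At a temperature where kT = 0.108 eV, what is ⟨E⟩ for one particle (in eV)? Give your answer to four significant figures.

Eᵢ/kT = 0, 1.79630, 1.85185.
Z = Σ gᵢe^(−Eᵢ/kT) = 1·e^(−0) + 4·e^(−1.79630) + 6·e^(−1.85185) = 1.00000 + 0.663647 + 0.941679 = 2.60533.
⟨E⟩ = Σ Eᵢ gᵢe^(−Eᵢ/kT) / Z = (0·1.00000 + 0.194·0.663647 + 0.200·0.941679) / 2.60533 = 0.1217 eV.

0.1217 eV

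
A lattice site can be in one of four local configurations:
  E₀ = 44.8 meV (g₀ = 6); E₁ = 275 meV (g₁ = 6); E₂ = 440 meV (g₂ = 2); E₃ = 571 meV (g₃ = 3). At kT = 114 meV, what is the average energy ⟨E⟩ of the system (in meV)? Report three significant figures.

Eᵢ/kT = 0.39298, 2.4123, 3.8596, 5.0088.
Z = Σ gᵢe^(−Eᵢ/kT) = 6·e^(−0.39298) + 6·e^(−2.4123) + 2·e^(−3.8596) + 3·e^(−5.0088) = 4.0503 + 0.53765 + 0.042153 + 0.020037 = 4.6501.
⟨E⟩ = Σ Eᵢ gᵢe^(−Eᵢ/kT) / Z = (44.8·4.0503 + 275·0.53765 + 440·0.042153 + 571·0.020037) / 4.6501 = 77.3 meV.

77.3 meV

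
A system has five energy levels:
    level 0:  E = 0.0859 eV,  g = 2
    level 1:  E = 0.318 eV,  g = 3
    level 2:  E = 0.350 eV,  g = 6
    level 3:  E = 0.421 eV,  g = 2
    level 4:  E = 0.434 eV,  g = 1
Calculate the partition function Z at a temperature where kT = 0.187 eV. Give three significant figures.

Eᵢ/kT = 0.45936, 1.7005, 1.8717, 2.2513, 2.3209.
Z = Σ gᵢe^(−Eᵢ/kT) = 2·e^(−0.45936) + 3·e^(−1.7005) + 6·e^(−1.8717) + 2·e^(−2.2513) + 1·e^(−2.3209) = 1.2634 + 0.54778 + 0.92317 + 0.21052 + 0.098185 = 3.0431.

Z = 3.04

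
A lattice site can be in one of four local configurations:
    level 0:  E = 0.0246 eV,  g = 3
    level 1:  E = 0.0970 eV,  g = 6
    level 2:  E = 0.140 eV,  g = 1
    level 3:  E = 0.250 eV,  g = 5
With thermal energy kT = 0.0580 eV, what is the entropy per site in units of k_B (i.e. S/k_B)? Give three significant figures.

Eᵢ/kT = 0.42414, 1.6724, 2.4138, 4.3103.
Z = Σ gᵢe^(−Eᵢ/kT) = 3·e^(−0.42414) + 6·e^(−1.6724) + 1·e^(−2.4138) + 5·e^(−4.3103) = 1.9630 + 1.1268 + 0.089475 + 0.067148 = 3.2464.
⟨E⟩ = Σ EᵢPᵢ = 0.057572 eV.
S/k_B = ln Z + ⟨E⟩/kT = ln(3.2464) + 0.057572/0.0580 = 1.1775 + 0.99262 = 2.17.

2.17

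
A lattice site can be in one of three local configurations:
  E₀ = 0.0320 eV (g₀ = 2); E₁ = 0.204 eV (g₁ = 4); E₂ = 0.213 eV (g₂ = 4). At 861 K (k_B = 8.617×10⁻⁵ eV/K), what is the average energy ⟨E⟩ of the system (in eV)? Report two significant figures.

k_BT = 8.617×10⁻⁵ × 861 K = 0.07419 eV.
Eᵢ/kT = 0.4313, 2.750, 2.871.
Z = Σ gᵢe^(−Eᵢ/kT) = 2·e^(−0.4313) + 4·e^(−2.750) + 4·e^(−2.871) = 1.299 + 0.2557 + 0.2266 = 1.781.
⟨E⟩ = Σ Eᵢ gᵢe^(−Eᵢ/kT) / Z = (0.0320·1.299 + 0.204·0.2557 + 0.213·0.2266) / 1.781 = 0.080 eV.

0.080 eV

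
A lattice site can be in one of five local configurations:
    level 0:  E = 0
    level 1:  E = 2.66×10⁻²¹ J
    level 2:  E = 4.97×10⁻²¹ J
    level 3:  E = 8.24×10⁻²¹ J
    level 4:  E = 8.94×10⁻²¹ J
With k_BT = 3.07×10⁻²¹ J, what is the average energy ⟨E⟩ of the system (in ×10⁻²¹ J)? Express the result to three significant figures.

1.81 ×10⁻²¹ J

Eᵢ/kT = 0, 0.86645, 1.6189, 2.6840, 2.9121.
Z = Σ e^(−Eᵢ/kT) = e^(−0) + e^(−0.86645) + e^(−1.6189) + e^(−2.6840) + e^(−2.9121) = 1.0000 + 0.42044 + 0.19812 + 0.068289 + 0.054361 = 1.7412.
⟨E⟩ = Σ Eᵢ e^(−Eᵢ/kT) / Z = (0·1.0000 + 2.66·0.42044 + 4.97·0.19812 + 8.24·0.068289 + 8.94·0.054361) / 1.7412 = 1.81 ×10⁻²¹ J.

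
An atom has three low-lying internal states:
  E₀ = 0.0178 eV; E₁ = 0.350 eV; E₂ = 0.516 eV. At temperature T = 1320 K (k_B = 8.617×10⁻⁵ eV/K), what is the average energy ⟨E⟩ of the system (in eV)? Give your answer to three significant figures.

0.0404 eV

k_BT = 8.617×10⁻⁵ × 1320 K = 0.11374 eV.
Eᵢ/kT = 0.15650, 3.0772, 4.5367.
Z = Σ e^(−Eᵢ/kT) = e^(−0.15650) + e^(−3.0772) + e^(−4.5367) = 0.85513 + 0.046088 + 0.010709 = 0.91193.
⟨E⟩ = Σ Eᵢ e^(−Eᵢ/kT) / Z = (0.0178·0.85513 + 0.350·0.046088 + 0.516·0.010709) / 0.91193 = 0.0404 eV.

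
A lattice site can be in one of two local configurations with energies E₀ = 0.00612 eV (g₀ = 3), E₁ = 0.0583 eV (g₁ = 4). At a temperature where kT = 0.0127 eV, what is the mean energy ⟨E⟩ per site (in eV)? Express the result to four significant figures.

0.007239 eV

Eᵢ/kT = 0.481890, 4.59055.
Z = Σ gᵢe^(−Eᵢ/kT) = 3·e^(−0.481890) + 4·e^(−4.59055) = 1.85284 + 0.0405891 = 1.89343.
⟨E⟩ = Σ Eᵢ gᵢe^(−Eᵢ/kT) / Z = (0.00612·1.85284 + 0.0583·0.0405891) / 1.89343 = 0.007239 eV.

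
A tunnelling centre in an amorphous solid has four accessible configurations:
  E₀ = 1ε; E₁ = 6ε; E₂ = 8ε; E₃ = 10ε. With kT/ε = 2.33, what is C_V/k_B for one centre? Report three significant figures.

0.930

Eᵢ/kT = 0.42918, 2.5751, 3.4335, 4.2918.
Z = Σ e^(−Eᵢ/kT) = e^(−0.42918) + e^(−2.5751) + e^(−3.4335) + e^(−4.2918) = 0.65104 + 0.076146 + 0.032274 + 0.013680 = 0.77314.
⟨E⟩ = 1.9439 ε, ⟨E²⟩ = 8.8287 ε².
C_V/k_B = (⟨E²⟩ − ⟨E⟩²)/(kT)² = (8.8287 − 3.7787)/5.4289 = 0.930.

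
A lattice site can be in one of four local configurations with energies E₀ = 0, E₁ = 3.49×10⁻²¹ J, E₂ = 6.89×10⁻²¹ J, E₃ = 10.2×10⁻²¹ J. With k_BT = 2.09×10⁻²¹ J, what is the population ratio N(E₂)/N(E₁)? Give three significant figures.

n₂/n₁ = exp[−(E₂−E₁)/kT] = exp(−(3.40 ×10⁻²¹ J)/(2.09 ×10⁻²¹ J)) = exp(-1.6268) = 0.197.

0.197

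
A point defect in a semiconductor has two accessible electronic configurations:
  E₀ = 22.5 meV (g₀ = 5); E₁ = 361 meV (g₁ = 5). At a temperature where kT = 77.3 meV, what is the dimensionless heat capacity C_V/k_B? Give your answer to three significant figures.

Eᵢ/kT = 0.29107, 4.6701.
Z = Σ gᵢe^(−Eᵢ/kT) = 5·e^(−0.29107) + 5·e^(−4.6701) = 3.7373 + 0.046857 = 3.7842.
⟨E⟩ = 26.691 meV, ⟨E²⟩ = 2113.6 meV².
C_V/k_B = (⟨E²⟩ − ⟨E⟩²)/(kT)² = (2113.6 − 712.41)/5975.3 = 0.234.

0.234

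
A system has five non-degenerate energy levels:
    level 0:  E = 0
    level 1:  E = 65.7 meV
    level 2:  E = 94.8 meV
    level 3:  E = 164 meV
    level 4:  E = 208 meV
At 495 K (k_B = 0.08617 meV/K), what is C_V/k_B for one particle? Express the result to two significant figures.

k_BT = 0.08617 × 495 K = 42.65 meV.
Eᵢ/kT = 0, 1.540, 2.223, 3.845, 4.877.
Z = Σ e^(−Eᵢ/kT) = e^(−0) + e^(−1.540) + e^(−2.223) + e^(−3.845) + e^(−4.877) = 1.000 + 0.2144 + 0.1083 + 0.02139 + 0.007620 = 1.352.
⟨E⟩ = 21.78 meV, ⟨E²⟩ = 2074 meV².
C_V/k_B = (⟨E²⟩ − ⟨E⟩²)/(kT)² = (2074 − 474.4)/1819 = 0.88.

0.88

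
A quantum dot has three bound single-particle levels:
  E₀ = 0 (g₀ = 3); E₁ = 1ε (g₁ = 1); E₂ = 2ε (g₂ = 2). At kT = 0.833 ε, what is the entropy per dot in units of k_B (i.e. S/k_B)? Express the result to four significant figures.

Eᵢ/kT = 0, 1.20048, 2.40096.
Z = Σ gᵢe^(−Eᵢ/kT) = 3·e^(−0) + 1·e^(−1.20048) + 2·e^(−2.40096) = 3.00000 + 0.301050 + 0.181262 = 3.48231.
⟨E⟩ = Σ EᵢPᵢ = 0.190556 ε.
S/k_B = ln Z + ⟨E⟩/kT = ln(3.48231) + 0.190556/0.833 = 1.24770 + 0.228759 = 1.476.

1.476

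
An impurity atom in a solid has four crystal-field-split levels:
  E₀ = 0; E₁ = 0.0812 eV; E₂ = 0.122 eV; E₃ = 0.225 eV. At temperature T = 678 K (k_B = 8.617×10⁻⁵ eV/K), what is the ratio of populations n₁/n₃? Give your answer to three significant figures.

11.7

k_BT = 8.617×10⁻⁵ × 678 K = 0.058423 eV.
n₁/n₃ = exp[−(E₁−E₃)/kT] = exp(−(-0.1438 eV)/(0.058423 eV)) = exp(2.4614) = 11.7.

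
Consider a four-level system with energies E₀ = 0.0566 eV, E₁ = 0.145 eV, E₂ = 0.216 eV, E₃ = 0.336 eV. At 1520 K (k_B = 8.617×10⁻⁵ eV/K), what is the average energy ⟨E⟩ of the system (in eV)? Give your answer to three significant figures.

k_BT = 8.617×10⁻⁵ × 1520 K = 0.13098 eV.
Eᵢ/kT = 0.43213, 1.1070, 1.6491, 2.5653.
Z = Σ e^(−Eᵢ/kT) = e^(−0.43213) + e^(−1.1070) + e^(−1.6491) + e^(−2.5653) = 0.64912 + 0.33055 + 0.19222 + 0.076896 = 1.2488.
⟨E⟩ = Σ Eᵢ e^(−Eᵢ/kT) / Z = (0.0566·0.64912 + 0.145·0.33055 + 0.216·0.19222 + 0.336·0.076896) / 1.2488 = 0.122 eV.

0.122 eV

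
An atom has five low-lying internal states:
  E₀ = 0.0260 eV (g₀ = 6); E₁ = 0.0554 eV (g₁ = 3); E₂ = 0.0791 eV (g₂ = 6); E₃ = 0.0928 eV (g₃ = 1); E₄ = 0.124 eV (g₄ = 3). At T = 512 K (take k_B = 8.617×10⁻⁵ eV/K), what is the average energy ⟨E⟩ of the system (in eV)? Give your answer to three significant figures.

0.0450 eV

k_BT = 8.617×10⁻⁵ × 512 K = 0.044119 eV.
Eᵢ/kT = 0.58932, 1.2557, 1.7929, 2.1034, 2.8106.
Z = Σ gᵢe^(−Eᵢ/kT) = 6·e^(−0.58932) + 3·e^(−1.2557) + 6·e^(−1.7929) + 1·e^(−2.1034) + 3·e^(−2.8106) = 3.3282 + 0.85463 + 0.99886 + 0.12204 + 0.18051 = 5.4842.
⟨E⟩ = Σ Eᵢ gᵢe^(−Eᵢ/kT) / Z = (0.0260·3.3282 + 0.0554·0.85463 + 0.0791·0.99886 + 0.0928·0.12204 + 0.124·0.18051) / 5.4842 = 0.0450 eV.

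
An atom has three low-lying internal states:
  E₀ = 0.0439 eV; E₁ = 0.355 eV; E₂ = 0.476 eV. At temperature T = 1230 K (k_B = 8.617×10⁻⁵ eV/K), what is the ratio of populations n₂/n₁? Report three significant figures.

k_BT = 8.617×10⁻⁵ × 1230 K = 0.10599 eV.
n₂/n₁ = exp[−(E₂−E₁)/kT] = exp(−(0.121 eV)/(0.10599 eV)) = exp(-1.1416) = 0.319.

0.319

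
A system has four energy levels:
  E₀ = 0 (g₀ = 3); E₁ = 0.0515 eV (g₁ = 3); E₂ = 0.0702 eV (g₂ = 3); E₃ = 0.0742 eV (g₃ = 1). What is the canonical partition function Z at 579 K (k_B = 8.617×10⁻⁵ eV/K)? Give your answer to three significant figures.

Z = 5.03

k_BT = 8.617×10⁻⁵ × 579 K = 0.049892 eV.
Eᵢ/kT = 0, 1.0322, 1.4070, 1.4872.
Z = Σ gᵢe^(−Eᵢ/kT) = 3·e^(−0) + 3·e^(−1.0322) + 3·e^(−1.4070) + 1·e^(−1.4872) = 3.0000 + 1.0687 + 0.73463 + 0.22600 = 5.0293.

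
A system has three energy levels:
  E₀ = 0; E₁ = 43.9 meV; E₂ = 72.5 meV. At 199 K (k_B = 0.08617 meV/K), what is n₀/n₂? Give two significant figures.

k_BT = 0.08617 × 199 K = 17.15 meV.
n₀/n₂ = exp[−(E₀−E₂)/kT] = exp(−(-72.5 meV)/(17.15 meV)) = exp(4.227) = 69.

69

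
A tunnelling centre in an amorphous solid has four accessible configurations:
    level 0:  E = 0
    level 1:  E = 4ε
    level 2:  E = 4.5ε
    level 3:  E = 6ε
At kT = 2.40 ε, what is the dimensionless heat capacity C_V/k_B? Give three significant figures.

0.786

Eᵢ/kT = 0, 1.6667, 1.8750, 2.5000.
Z = Σ e^(−Eᵢ/kT) = e^(−0) + e^(−1.6667) + e^(−1.8750) + e^(−2.5000) = 1.0000 + 0.18887 + 0.15335 + 0.082085 = 1.4243.
⟨E⟩ = 1.3607 ε, ⟨E²⟩ = 6.3767 ε².
C_V/k_B = (⟨E²⟩ − ⟨E⟩²)/(kT)² = (6.3767 − 1.8515)/5.7600 = 0.786.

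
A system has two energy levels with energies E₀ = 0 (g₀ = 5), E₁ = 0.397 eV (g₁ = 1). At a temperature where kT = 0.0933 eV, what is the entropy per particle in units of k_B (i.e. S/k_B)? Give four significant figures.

1.624

Eᵢ/kT = 0, 4.25509.
Z = Σ gᵢe^(−Eᵢ/kT) = 5·e^(−0) + 1·e^(−4.25509) = 5.00000 + 0.0141918 = 5.01419.
⟨E⟩ = Σ EᵢPᵢ = 0.00112364 eV.
S/k_B = ln Z + ⟨E⟩/kT = ln(5.01419) + 0.00112364/0.0933 = 1.61227 + 0.0120433 = 1.624.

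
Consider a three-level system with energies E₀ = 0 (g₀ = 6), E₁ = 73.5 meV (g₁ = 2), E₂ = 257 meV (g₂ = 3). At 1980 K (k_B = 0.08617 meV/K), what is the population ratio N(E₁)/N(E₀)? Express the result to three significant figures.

k_BT = 0.08617 × 1980 K = 170.62 meV.
n₁/n₀ = (g₁/g₀) exp[−(E₁−E₀)/kT] = (2/6) × exp(−(73.5 meV)/(170.62 meV)) = (2/6) × exp(-0.43078) = 0.217.

0.217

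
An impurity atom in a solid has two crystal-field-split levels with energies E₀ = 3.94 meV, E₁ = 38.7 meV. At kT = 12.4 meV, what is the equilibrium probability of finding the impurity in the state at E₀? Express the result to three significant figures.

Eᵢ/kT = 0.31774, 3.1210.
Z = Σ e^(−Eᵢ/kT) = e^(−0.31774) + e^(−3.1210) = 0.72779 + 0.044113 = 0.77190.
P₀ = e^(−E₀/kT) / Z = 0.72779/0.77190 = 0.943.

0.943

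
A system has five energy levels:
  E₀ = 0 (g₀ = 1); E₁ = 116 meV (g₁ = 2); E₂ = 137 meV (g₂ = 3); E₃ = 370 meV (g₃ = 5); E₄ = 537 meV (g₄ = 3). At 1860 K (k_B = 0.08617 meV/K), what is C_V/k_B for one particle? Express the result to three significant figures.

0.637

k_BT = 0.08617 × 1860 K = 160.28 meV.
Eᵢ/kT = 0, 0.72373, 0.85475, 2.3085, 3.3504.
Z = Σ gᵢe^(−Eᵢ/kT) = 1·e^(−0) + 2·e^(−0.72373) + 3·e^(−0.85475) + 5·e^(−2.3085) + 3·e^(−3.3504) = 1.0000 + 0.96988 + 1.2762 + 0.49705 + 0.10521 = 3.8483.
⟨E⟩ = 137.14 meV, ⟨E²⟩ = 35182 meV².
C_V/k_B = (⟨E²⟩ − ⟨E⟩²)/(kT)² = (35182 − 18807)/25690 = 0.637.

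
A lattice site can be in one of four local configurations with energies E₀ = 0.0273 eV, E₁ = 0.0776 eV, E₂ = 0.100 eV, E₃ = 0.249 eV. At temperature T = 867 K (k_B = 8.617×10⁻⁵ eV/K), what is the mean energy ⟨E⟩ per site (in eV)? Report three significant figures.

0.0606 eV

k_BT = 8.617×10⁻⁵ × 867 K = 0.074709 eV.
Eᵢ/kT = 0.36542, 1.0387, 1.3385, 3.3329.
Z = Σ e^(−Eᵢ/kT) = e^(−0.36542) + e^(−1.0387) + e^(−1.3385) + e^(−3.3329) = 0.69391 + 0.35391 + 0.26224 + 0.035689 = 1.3457.
⟨E⟩ = Σ Eᵢ e^(−Eᵢ/kT) / Z = (0.0273·0.69391 + 0.0776·0.35391 + 0.100·0.26224 + 0.249·0.035689) / 1.3457 = 0.0606 eV.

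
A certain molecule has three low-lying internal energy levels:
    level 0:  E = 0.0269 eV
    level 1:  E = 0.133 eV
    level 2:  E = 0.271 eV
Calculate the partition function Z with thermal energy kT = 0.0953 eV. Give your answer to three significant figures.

Z = 1.06

Eᵢ/kT = 0.28227, 1.3956, 2.8437.
Z = Σ e^(−Eᵢ/kT) = e^(−0.28227) + e^(−1.3956) + e^(−2.8437) = 0.75407 + 0.24768 + 0.058210 = 1.0600.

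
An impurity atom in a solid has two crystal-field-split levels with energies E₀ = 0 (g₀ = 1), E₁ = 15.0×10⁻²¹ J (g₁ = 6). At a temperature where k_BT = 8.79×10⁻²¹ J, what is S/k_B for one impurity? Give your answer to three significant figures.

1.63

Eᵢ/kT = 0, 1.7065.
Z = Σ gᵢe^(−Eᵢ/kT) = 1·e^(−0) + 6·e^(−1.7065) = 1.0000 + 1.0890 = 2.0890.
⟨E⟩ = Σ EᵢPᵢ = 7.8195 ×10⁻²¹ J.
S/k_B = ln Z + ⟨E⟩/kT = ln(2.0890) + 7.8195/8.79 = 0.73669 + 0.88959 = 1.63.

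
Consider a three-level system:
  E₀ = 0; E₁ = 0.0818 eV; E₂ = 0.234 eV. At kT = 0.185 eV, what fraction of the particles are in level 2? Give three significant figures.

Eᵢ/kT = 0, 0.44216, 1.2649.
Z = Σ e^(−Eᵢ/kT) = e^(−0) + e^(−0.44216) + e^(−1.2649) = 1.0000 + 0.64265 + 0.28227 = 1.9249.
P₂ = e^(−E₂/kT) / Z = 0.28227/1.9249 = 0.147.

0.147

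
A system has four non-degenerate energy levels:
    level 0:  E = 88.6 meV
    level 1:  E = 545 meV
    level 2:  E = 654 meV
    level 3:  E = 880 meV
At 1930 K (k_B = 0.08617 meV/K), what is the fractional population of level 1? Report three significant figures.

0.0581

k_BT = 0.08617 × 1930 K = 166.31 meV.
Eᵢ/kT = 0.53274, 3.2770, 3.9324, 5.2913.
Z = Σ e^(−Eᵢ/kT) = e^(−0.53274) + e^(−3.2770) + e^(−3.9324) + e^(−5.2913) = 0.58699 + 0.037741 + 0.019597 + 0.0050352 = 0.64936.
P₁ = e^(−E₁/kT) / Z = 0.037741/0.64936 = 0.0581.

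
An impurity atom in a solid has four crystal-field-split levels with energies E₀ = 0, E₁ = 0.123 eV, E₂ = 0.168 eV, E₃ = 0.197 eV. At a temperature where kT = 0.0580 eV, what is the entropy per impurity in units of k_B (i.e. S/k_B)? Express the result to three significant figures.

0.626

Eᵢ/kT = 0, 2.1207, 2.8966, 3.3966.
Z = Σ e^(−Eᵢ/kT) = e^(−0) + e^(−2.1207) + e^(−2.8966) + e^(−3.3966) = 1.0000 + 0.11995 + 0.055211 + 0.033487 = 1.2086.
⟨E⟩ = Σ EᵢPᵢ = 0.025340 eV.
S/k_B = ln Z + ⟨E⟩/kT = ln(1.2086) + 0.025340/0.0580 = 0.18946 + 0.43690 = 0.626.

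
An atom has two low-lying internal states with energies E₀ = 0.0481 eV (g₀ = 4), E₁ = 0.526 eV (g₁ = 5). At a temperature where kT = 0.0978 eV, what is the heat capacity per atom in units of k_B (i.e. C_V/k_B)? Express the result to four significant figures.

0.2211

Eᵢ/kT = 0.491820, 5.37832.
Z = Σ gᵢe^(−Eᵢ/kT) = 4·e^(−0.491820) + 5·e^(−5.37832) = 2.44605 + 0.0230778 = 2.46913.
⟨E⟩ = 0.0525667 eV, ⟨E²⟩ = 0.00487794 eV².
C_V/k_B = (⟨E²⟩ − ⟨E⟩²)/(kT)² = (0.00487794 − 0.00276326)/0.00956484 = 0.2211.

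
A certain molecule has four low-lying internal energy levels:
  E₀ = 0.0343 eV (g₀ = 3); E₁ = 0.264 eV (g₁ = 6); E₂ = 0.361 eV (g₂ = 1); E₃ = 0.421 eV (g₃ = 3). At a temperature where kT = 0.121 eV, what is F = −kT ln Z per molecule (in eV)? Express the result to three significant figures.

Eᵢ/kT = 0.28347, 2.1818, 2.9835, 3.4793.
Z = Σ gᵢe^(−Eᵢ/kT) = 3·e^(−0.28347) + 6·e^(−2.1818) + 1·e^(−2.9835) + 3·e^(−3.4793) = 2.2595 + 0.67703 + 0.050615 + 0.092487 = 3.0796.
F = −kT ln Z = −0.121 × ln(3.0796) = −0.121 × 1.1248 = -0.136 eV.

-0.136 eV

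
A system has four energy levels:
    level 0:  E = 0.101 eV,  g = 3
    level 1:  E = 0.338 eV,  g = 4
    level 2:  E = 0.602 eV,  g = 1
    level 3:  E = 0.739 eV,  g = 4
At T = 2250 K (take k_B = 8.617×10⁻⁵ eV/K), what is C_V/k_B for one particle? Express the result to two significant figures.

k_BT = 8.617×10⁻⁵ × 2250 K = 0.1939 eV.
Eᵢ/kT = 0.5209, 1.743, 3.105, 3.811.
Z = Σ gᵢe^(−Eᵢ/kT) = 3·e^(−0.5209) + 4·e^(−1.743) + 1·e^(−3.105) + 4·e^(−3.811) = 1.782 + 0.7000 + 0.04482 + 0.08850 = 2.615.
⟨E⟩ = 0.1946 eV, ⟨E²⟩ = 0.06223 eV².
C_V/k_B = (⟨E²⟩ − ⟨E⟩²)/(kT)² = (0.06223 − 0.03787)/0.03760 = 0.65.

0.65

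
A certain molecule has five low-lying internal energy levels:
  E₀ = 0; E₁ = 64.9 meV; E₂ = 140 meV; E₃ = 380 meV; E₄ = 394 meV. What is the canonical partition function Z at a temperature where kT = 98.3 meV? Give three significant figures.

Z = 1.80

Eᵢ/kT = 0, 0.66022, 1.4242, 3.8657, 4.0081.
Z = Σ e^(−Eᵢ/kT) = e^(−0) + e^(−0.66022) + e^(−1.4242) + e^(−3.8657) + e^(−4.0081) = 1.0000 + 0.51674 + 0.24070 + 0.020948 + 0.018168 = 1.7966.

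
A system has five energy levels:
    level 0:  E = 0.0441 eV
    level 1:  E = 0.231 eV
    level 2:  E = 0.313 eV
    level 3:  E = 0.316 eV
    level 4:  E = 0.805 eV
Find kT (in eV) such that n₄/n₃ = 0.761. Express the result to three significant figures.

n₄/n₃ = exp[−(E₄−E₃)/kT] = 0.761.
⇒ (E₄−E₃)/kT = ln(1/0.761) = ln(1.3141) = 0.27315.
kT = 0.489 eV / 0.27315 = 1.79 eV.

1.79 eV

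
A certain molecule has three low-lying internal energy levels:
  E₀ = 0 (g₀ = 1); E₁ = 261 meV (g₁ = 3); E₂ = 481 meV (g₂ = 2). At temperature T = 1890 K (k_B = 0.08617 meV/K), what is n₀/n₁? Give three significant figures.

k_BT = 0.08617 × 1890 K = 162.86 meV.
n₀/n₁ = (g₀/g₁) exp[−(E₀−E₁)/kT] = (1/3) × exp(−(-261 meV)/(162.86 meV)) = (1/3) × exp(1.6026) = 1.66.

1.66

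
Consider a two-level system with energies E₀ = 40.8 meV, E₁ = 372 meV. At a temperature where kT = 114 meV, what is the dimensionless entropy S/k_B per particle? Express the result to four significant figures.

0.2041

Eᵢ/kT = 0.357895, 3.26316.
Z = Σ e^(−Eᵢ/kT) = e^(−0.357895) + e^(−3.26316) = 0.699146 + 0.0382673 = 0.737413.
⟨E⟩ = Σ EᵢPᵢ = 57.9873 meV.
S/k_B = ln Z + ⟨E⟩/kT = ln(0.737413) + 57.9873/114 = -0.304607 + 0.508661 = 0.2041.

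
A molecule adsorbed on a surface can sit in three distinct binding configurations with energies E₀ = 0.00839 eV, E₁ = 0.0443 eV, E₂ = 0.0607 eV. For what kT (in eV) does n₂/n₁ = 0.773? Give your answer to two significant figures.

0.064 eV

n₂/n₁ = exp[−(E₂−E₁)/kT] = 0.773.
⇒ (E₂−E₁)/kT = ln(1/0.773) = ln(1.294) = 0.2577.
kT = 0.0164 eV / 0.2577 = 0.064 eV.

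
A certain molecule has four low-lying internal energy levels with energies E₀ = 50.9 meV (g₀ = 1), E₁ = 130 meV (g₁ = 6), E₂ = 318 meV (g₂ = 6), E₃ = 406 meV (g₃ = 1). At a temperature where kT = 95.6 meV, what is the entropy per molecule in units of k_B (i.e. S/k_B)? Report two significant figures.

2.2

Eᵢ/kT = 0.5324, 1.360, 3.326, 4.247.
Z = Σ gᵢe^(−Eᵢ/kT) = 1·e^(−0.5324) + 6·e^(−1.360) + 6·e^(−3.326) + 1·e^(−4.247) = 0.5872 + 1.540 + 0.2156 + 0.01431 = 2.357.
⟨E⟩ = Σ EᵢPᵢ = 129.2 meV.
S/k_B = ln Z + ⟨E⟩/kT = ln(2.357) + 129.2/95.6 = 0.8574 + 1.351 = 2.2.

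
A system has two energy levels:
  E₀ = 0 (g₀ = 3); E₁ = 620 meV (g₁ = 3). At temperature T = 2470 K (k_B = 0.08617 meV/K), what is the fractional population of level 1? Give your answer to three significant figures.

k_BT = 0.08617 × 2470 K = 212.84 meV.
Eᵢ/kT = 0, 2.9130.
Z = Σ gᵢe^(−Eᵢ/kT) = 3·e^(−0) + 3·e^(−2.9130) = 3.0000 + 0.16294 = 3.1629.
P₁ = g₁ e^(−E₁/kT) / Z = 0.16294/3.1629 = 0.0515.

0.0515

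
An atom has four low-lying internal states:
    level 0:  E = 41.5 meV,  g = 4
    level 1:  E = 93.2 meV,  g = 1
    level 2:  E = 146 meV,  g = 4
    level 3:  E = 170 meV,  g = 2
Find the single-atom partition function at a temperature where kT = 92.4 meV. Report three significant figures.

Eᵢ/kT = 0.44913, 1.0087, 1.5801, 1.8398.
Z = Σ gᵢe^(−Eᵢ/kT) = 4·e^(−0.44913) + 1·e^(−1.0087) + 4·e^(−1.5801) + 2·e^(−1.8398) = 2.5527 + 0.36469 + 0.82382 + 0.31770 = 4.0589.

Z = 4.06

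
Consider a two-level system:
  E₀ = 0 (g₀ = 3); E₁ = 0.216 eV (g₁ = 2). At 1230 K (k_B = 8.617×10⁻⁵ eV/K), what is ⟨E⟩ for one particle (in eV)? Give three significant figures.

0.0173 eV

k_BT = 8.617×10⁻⁵ × 1230 K = 0.10599 eV.
Eᵢ/kT = 0, 2.0379.
Z = Σ gᵢe^(−Eᵢ/kT) = 3·e^(−0) + 2·e^(−2.0379) = 3.0000 + 0.26060 = 3.2606.
⟨E⟩ = Σ Eᵢ gᵢe^(−Eᵢ/kT) / Z = (0·3.0000 + 0.216·0.26060) / 3.2606 = 0.0173 eV.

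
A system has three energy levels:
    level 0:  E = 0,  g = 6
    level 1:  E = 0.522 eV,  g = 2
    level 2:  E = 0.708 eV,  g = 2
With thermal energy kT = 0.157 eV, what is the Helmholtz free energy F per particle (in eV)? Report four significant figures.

Eᵢ/kT = 0, 3.32484, 4.50955.
Z = Σ gᵢe^(−Eᵢ/kT) = 6·e^(−0) + 2·e^(−3.32484) + 2·e^(−4.50955) = 6.00000 + 0.0719565 + 0.0220068 = 6.09396.
F = −kT ln Z = −0.157 × ln(6.09396) = −0.157 × 1.80730 = -0.2837 eV.

-0.2837 eV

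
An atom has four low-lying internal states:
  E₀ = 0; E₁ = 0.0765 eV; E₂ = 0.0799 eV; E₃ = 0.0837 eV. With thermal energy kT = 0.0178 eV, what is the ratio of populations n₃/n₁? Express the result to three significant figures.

n₃/n₁ = exp[−(E₃−E₁)/kT] = exp(−(0.0072 eV)/(0.0178 eV)) = exp(-0.40449) = 0.667.

0.667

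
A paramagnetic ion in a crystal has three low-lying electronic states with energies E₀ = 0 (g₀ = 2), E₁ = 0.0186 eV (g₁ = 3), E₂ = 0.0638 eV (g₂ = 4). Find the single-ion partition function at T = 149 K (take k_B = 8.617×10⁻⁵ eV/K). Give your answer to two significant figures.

Z = 2.7

k_BT = 8.617×10⁻⁵ × 149 K = 0.01284 eV.
Eᵢ/kT = 0, 1.449, 4.969.
Z = Σ gᵢe^(−Eᵢ/kT) = 2·e^(−0) + 3·e^(−1.449) + 4·e^(−4.969) = 2.000 + 0.7044 + 0.02780 = 2.732.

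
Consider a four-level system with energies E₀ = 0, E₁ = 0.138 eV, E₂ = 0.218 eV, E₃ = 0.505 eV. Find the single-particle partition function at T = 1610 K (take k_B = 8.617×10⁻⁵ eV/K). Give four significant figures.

Z = 1.604

k_BT = 8.617×10⁻⁵ × 1610 K = 0.138734 eV.
Eᵢ/kT = 0, 0.994709, 1.57135, 3.64006.
Z = Σ e^(−Eᵢ/kT) = e^(−0) + e^(−0.994709) + e^(−1.57135) + e^(−3.64006) = 1.00000 + 0.369831 + 0.207765 + 0.0262508 = 1.60385.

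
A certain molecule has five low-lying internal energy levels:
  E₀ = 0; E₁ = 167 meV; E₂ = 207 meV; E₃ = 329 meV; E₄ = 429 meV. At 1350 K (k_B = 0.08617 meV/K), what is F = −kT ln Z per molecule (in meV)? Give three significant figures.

-46.5 meV

k_BT = 0.08617 × 1350 K = 116.33 meV.
Eᵢ/kT = 0, 1.4356, 1.7794, 2.8282, 3.6878.
Z = Σ e^(−Eᵢ/kT) = e^(−0) + e^(−1.4356) + e^(−1.7794) + e^(−2.8282) + e^(−3.6878) = 1.0000 + 0.23797 + 0.16874 + 0.059119 + 0.025027 = 1.4909.
F = −kT ln Z = −116.33 × ln(1.4909) = −116.33 × 0.39938 = -46.5 meV.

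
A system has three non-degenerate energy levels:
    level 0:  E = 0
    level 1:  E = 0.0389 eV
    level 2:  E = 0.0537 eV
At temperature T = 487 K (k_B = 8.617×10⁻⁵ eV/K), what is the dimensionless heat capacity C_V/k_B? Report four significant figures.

0.2888

k_BT = 8.617×10⁻⁵ × 487 K = 0.0419648 eV.
Eᵢ/kT = 0, 0.926967, 1.27964.
Z = Σ e^(−Eᵢ/kT) = e^(−0) + e^(−0.926967) + e^(−1.27964) = 1.00000 + 0.395752 + 0.278137 = 1.67389.
⟨E⟩ = 0.0181199 eV, ⟨E²⟩ = 0.000836923 eV².
C_V/k_B = (⟨E²⟩ − ⟨E⟩²)/(kT)² = (0.000836923 − 0.000328331)/0.00176104 = 0.2888.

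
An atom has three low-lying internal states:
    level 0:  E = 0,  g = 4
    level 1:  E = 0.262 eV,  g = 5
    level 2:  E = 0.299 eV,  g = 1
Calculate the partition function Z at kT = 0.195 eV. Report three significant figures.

Eᵢ/kT = 0, 1.3436, 1.5333.
Z = Σ gᵢe^(−Eᵢ/kT) = 4·e^(−0) + 5·e^(−1.3436) + 1·e^(−1.5333) = 4.0000 + 1.3045 + 0.21582 = 5.5203.

Z = 5.52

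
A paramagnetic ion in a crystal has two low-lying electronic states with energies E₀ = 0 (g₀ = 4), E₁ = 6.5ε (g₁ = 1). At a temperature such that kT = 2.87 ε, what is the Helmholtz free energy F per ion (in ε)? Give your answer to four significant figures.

Eᵢ/kT = 0, 2.26481.
Z = Σ gᵢe^(−Eᵢ/kT) = 4·e^(−0) + 1·e^(−2.26481) = 4.00000 + 0.103850 = 4.10385.
F = −kT ln Z = −2.87 × ln(4.10385) = −2.87 × 1.41193 = -4.052 ε.

-4.052 ε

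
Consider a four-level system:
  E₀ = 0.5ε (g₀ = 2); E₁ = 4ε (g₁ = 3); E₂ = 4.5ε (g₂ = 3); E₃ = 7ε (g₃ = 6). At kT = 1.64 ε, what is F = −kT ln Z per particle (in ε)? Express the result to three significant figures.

-1.15 ε

Eᵢ/kT = 0.30488, 2.4390, 2.7439, 4.2683.
Z = Σ gᵢe^(−Eᵢ/kT) = 2·e^(−0.30488) + 3·e^(−2.4390) + 3·e^(−2.7439) + 6·e^(−4.2683) = 1.4744 + 0.26174 + 0.19296 + 0.084033 = 2.0131.
F = −kT ln Z = −1.64 × ln(2.0131) = −1.64 × 0.69968 = -1.15 ε.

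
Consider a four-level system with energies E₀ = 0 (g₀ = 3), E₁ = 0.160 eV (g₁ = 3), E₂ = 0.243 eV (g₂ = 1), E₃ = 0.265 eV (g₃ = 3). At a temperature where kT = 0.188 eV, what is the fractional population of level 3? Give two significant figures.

0.14

Eᵢ/kT = 0, 0.8511, 1.293, 1.410.
Z = Σ gᵢe^(−Eᵢ/kT) = 3·e^(−0) + 3·e^(−0.8511) + 1·e^(−1.293) + 3·e^(−1.410) = 3.000 + 1.281 + 0.2744 + 0.7324 = 5.288.
P₃ = g₃ e^(−E₃/kT) / Z = 0.7324/5.288 = 0.14.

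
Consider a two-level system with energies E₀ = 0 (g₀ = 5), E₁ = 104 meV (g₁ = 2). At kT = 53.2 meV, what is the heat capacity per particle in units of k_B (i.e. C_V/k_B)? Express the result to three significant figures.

0.194

Eᵢ/kT = 0, 1.9549.
Z = Σ gᵢe^(−Eᵢ/kT) = 5·e^(−0) + 2·e^(−1.9549) = 5.0000 + 0.28316 = 5.2832.
⟨E⟩ = 5.5740 meV, ⟨E²⟩ = 579.70 meV².
C_V/k_B = (⟨E²⟩ − ⟨E⟩²)/(kT)² = (579.70 − 31.069)/2830.2 = 0.194.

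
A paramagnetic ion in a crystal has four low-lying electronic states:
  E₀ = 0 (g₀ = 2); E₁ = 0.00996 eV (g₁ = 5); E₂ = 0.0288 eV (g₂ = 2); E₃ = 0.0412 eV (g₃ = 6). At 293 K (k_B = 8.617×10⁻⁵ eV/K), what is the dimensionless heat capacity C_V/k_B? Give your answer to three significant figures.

0.318

k_BT = 8.617×10⁻⁵ × 293 K = 0.025248 eV.
Eᵢ/kT = 0, 0.39449, 1.1407, 1.6318.
Z = Σ gᵢe^(−Eᵢ/kT) = 2·e^(−0) + 5·e^(−0.39449) + 2·e^(−1.1407) + 6·e^(−1.6318) = 2.0000 + 3.3701 + 0.63919 + 1.1735 = 7.1828.
⟨E⟩ = 0.013967 eV, ⟨E²⟩ = 0.00039768 eV².
C_V/k_B = (⟨E²⟩ − ⟨E⟩²)/(kT)² = (0.00039768 − 0.00019508)/0.00063746 = 0.318.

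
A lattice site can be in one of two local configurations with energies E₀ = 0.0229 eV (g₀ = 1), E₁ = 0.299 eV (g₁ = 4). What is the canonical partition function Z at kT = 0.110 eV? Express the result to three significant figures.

Z = 1.08

Eᵢ/kT = 0.20818, 2.7182.
Z = Σ gᵢe^(−Eᵢ/kT) = 1·e^(−0.20818) + 4·e^(−2.7182) = 0.81206 + 0.26397 = 1.0760.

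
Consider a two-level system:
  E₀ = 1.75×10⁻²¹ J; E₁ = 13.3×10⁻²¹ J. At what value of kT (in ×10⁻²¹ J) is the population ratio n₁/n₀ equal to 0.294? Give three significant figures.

n₁/n₀ = exp[−(E₁−E₀)/kT] = 0.294.
⇒ (E₁−E₀)/kT = ln(1/0.294) = ln(3.4014) = 1.2242.
kT = 11.55 ×10⁻²¹ J / 1.2242 = 9.43 ×10⁻²¹ J.

9.43 ×10⁻²¹ J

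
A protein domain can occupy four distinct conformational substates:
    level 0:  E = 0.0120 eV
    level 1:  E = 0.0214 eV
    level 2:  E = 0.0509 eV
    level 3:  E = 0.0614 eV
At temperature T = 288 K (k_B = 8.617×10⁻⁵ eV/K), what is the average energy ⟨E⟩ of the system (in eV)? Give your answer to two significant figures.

0.022 eV

k_BT = 8.617×10⁻⁵ × 288 K = 0.02482 eV.
Eᵢ/kT = 0.4835, 0.8622, 2.051, 2.474.
Z = Σ e^(−Eᵢ/kT) = e^(−0.4835) + e^(−0.8622) + e^(−2.051) + e^(−2.474) = 0.6166 + 0.4222 + 0.1286 + 0.08425 = 1.252.
⟨E⟩ = Σ Eᵢ e^(−Eᵢ/kT) / Z = (0.0120·0.6166 + 0.0214·0.4222 + 0.0509·0.1286 + 0.0614·0.08425) / 1.252 = 0.022 eV.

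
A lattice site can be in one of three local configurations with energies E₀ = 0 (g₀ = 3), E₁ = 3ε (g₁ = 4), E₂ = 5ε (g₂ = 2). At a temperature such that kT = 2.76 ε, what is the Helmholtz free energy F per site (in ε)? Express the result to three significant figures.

-4.26 ε

Eᵢ/kT = 0, 1.0870, 1.8116.
Z = Σ gᵢe^(−Eᵢ/kT) = 3·e^(−0) + 4·e^(−1.0870) + 2·e^(−1.8116) = 3.0000 + 1.3489 + 0.32678 = 4.6757.
F = −kT ln Z = −2.76 × ln(4.6757) = −2.76 × 1.5424 = -4.26 ε.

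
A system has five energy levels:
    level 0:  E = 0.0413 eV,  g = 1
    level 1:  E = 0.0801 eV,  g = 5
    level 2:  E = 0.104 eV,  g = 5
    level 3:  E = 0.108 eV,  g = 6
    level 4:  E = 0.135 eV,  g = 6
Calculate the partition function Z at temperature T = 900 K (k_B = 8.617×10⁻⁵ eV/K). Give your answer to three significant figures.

k_BT = 8.617×10⁻⁵ × 900 K = 0.077553 eV.
Eᵢ/kT = 0.53254, 1.0328, 1.3410, 1.3926, 1.7407.
Z = Σ gᵢe^(−Eᵢ/kT) = 1·e^(−0.53254) + 5·e^(−1.0328) + 5·e^(−1.3410) + 6·e^(−1.3926) + 6·e^(−1.7407) = 0.58711 + 1.7800 + 1.3079 + 1.4906 + 1.0524 = 6.2180.

Z = 6.22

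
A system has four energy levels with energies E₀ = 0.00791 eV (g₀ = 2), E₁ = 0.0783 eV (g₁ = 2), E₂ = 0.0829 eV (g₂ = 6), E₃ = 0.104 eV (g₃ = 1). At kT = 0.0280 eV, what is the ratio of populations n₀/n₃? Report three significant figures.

61.9

n₀/n₃ = (g₀/g₃) exp[−(E₀−E₃)/kT] = (2/1) × exp(−(-0.09609 eV)/(0.0280 eV)) = (2/1) × exp(3.4318) = 61.9.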